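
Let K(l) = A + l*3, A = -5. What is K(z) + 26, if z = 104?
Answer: 333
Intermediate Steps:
K(l) = -5 + 3*l (K(l) = -5 + l*3 = -5 + 3*l)
K(z) + 26 = (-5 + 3*104) + 26 = (-5 + 312) + 26 = 307 + 26 = 333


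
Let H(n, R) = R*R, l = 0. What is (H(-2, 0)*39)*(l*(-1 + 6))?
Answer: 0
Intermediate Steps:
H(n, R) = R**2
(H(-2, 0)*39)*(l*(-1 + 6)) = (0**2*39)*(0*(-1 + 6)) = (0*39)*(0*5) = 0*0 = 0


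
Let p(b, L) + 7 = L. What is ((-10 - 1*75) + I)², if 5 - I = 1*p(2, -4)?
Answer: 4761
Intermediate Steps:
p(b, L) = -7 + L
I = 16 (I = 5 - (-7 - 4) = 5 - (-11) = 5 - 1*(-11) = 5 + 11 = 16)
((-10 - 1*75) + I)² = ((-10 - 1*75) + 16)² = ((-10 - 75) + 16)² = (-85 + 16)² = (-69)² = 4761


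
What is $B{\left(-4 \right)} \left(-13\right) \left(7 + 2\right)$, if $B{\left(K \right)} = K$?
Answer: $468$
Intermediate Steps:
$B{\left(-4 \right)} \left(-13\right) \left(7 + 2\right) = \left(-4\right) \left(-13\right) \left(7 + 2\right) = 52 \cdot 9 = 468$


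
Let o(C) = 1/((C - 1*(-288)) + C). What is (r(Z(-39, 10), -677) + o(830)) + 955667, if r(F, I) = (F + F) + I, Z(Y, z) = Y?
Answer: 1860168577/1948 ≈ 9.5491e+5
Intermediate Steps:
o(C) = 1/(288 + 2*C) (o(C) = 1/((C + 288) + C) = 1/((288 + C) + C) = 1/(288 + 2*C))
r(F, I) = I + 2*F (r(F, I) = 2*F + I = I + 2*F)
(r(Z(-39, 10), -677) + o(830)) + 955667 = ((-677 + 2*(-39)) + 1/(2*(144 + 830))) + 955667 = ((-677 - 78) + (½)/974) + 955667 = (-755 + (½)*(1/974)) + 955667 = (-755 + 1/1948) + 955667 = -1470739/1948 + 955667 = 1860168577/1948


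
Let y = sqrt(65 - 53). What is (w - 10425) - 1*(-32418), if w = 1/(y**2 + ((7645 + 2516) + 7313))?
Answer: 384569599/17486 ≈ 21993.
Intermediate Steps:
y = 2*sqrt(3) (y = sqrt(12) = 2*sqrt(3) ≈ 3.4641)
w = 1/17486 (w = 1/((2*sqrt(3))**2 + ((7645 + 2516) + 7313)) = 1/(12 + (10161 + 7313)) = 1/(12 + 17474) = 1/17486 ≈ 5.7189e-5)
(w - 10425) - 1*(-32418) = (1/17486 - 10425) - 1*(-32418) = -182291549/17486 + 32418 = 384569599/17486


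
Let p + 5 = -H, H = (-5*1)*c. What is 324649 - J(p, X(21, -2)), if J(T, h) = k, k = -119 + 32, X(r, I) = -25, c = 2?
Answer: 324736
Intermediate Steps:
H = -10 (H = -5*1*2 = -5*2 = -10)
p = 5 (p = -5 - 1*(-10) = -5 + 10 = 5)
k = -87
J(T, h) = -87
324649 - J(p, X(21, -2)) = 324649 - 1*(-87) = 324649 + 87 = 324736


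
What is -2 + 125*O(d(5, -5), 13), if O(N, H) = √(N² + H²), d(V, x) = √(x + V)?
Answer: 1623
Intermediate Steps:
d(V, x) = √(V + x)
O(N, H) = √(H² + N²)
-2 + 125*O(d(5, -5), 13) = -2 + 125*√(13² + (√(5 - 5))²) = -2 + 125*√(169 + (√0)²) = -2 + 125*√(169 + 0²) = -2 + 125*√(169 + 0) = -2 + 125*√169 = -2 + 125*13 = -2 + 1625 = 1623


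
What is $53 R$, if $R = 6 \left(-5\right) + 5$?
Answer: $-1325$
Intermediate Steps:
$R = -25$ ($R = -30 + 5 = -25$)
$53 R = 53 \left(-25\right) = -1325$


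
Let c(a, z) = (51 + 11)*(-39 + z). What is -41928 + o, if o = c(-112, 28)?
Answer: -42610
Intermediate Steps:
c(a, z) = -2418 + 62*z (c(a, z) = 62*(-39 + z) = -2418 + 62*z)
o = -682 (o = -2418 + 62*28 = -2418 + 1736 = -682)
-41928 + o = -41928 - 682 = -42610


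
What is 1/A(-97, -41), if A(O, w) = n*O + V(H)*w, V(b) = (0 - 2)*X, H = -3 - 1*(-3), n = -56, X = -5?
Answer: 1/5022 ≈ 0.00019912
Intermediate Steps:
H = 0 (H = -3 + 3 = 0)
V(b) = 10 (V(b) = (0 - 2)*(-5) = -2*(-5) = 10)
A(O, w) = -56*O + 10*w
1/A(-97, -41) = 1/(-56*(-97) + 10*(-41)) = 1/(5432 - 410) = 1/5022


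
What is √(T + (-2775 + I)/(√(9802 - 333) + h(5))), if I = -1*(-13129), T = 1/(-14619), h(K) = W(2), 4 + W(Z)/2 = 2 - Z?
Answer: √(2212806893946 - 14619*√9469)/(14619*√(-8 + √9469)) ≈ 10.767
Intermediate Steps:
W(Z) = -4 - 2*Z (W(Z) = -8 + 2*(2 - Z) = -8 + (4 - 2*Z) = -4 - 2*Z)
h(K) = -8 (h(K) = -4 - 2*2 = -4 - 4 = -8)
T = -1/14619 ≈ -6.8404e-5
I = 13129
√(T + (-2775 + I)/(√(9802 - 333) + h(5))) = √(-1/14619 + (-2775 + 13129)/(√(9802 - 333) - 8)) = √(-1/14619 + 10354/(√9469 - 8)) = √(-1/14619 + 10354/(-8 + √9469))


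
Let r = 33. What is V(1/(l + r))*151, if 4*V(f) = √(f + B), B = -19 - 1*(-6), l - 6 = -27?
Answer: 151*I*√465/24 ≈ 135.67*I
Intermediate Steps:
l = -21 (l = 6 - 27 = -21)
B = -13 (B = -19 + 6 = -13)
V(f) = √(-13 + f)/4 (V(f) = √(f - 13)/4 = √(-13 + f)/4)
V(1/(l + r))*151 = (√(-13 + 1/(-21 + 33))/4)*151 = (√(-13 + 1/12)/4)*151 = (√(-155/12)/4)*151 = ((I*√465/6)/4)*151 = (I*√465/24)*151 = 151*I*√465/24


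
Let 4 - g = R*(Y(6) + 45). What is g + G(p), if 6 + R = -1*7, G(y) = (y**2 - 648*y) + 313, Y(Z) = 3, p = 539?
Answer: -57810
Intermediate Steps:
G(y) = 313 + y**2 - 648*y
R = -13 (R = -6 - 1*7 = -6 - 7 = -13)
g = 628 (g = 4 - (-13)*(3 + 45) = 4 - (-13)*48 = 4 - 1*(-624) = 4 + 624 = 628)
g + G(p) = 628 + (313 + 539**2 - 648*539) = 628 + (313 + 290521 - 349272) = 628 - 58438 = -57810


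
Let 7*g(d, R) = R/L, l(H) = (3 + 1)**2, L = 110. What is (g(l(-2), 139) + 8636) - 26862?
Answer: -14033881/770 ≈ -18226.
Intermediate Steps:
l(H) = 16 (l(H) = 4**2 = 16)
g(d, R) = R/770 (g(d, R) = (R/110)/7 = R/770)
(g(l(-2), 139) + 8636) - 26862 = ((1/770)*139 + 8636) - 26862 = (139/770 + 8636) - 26862 = 6649859/770 - 26862 = -14033881/770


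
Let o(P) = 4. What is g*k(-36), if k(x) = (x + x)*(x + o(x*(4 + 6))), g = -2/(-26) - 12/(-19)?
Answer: 403200/247 ≈ 1632.4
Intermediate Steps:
g = 175/247 (g = -2*(-1/26) - 12*(-1/19) = 1/13 + 12/19 = 175/247 ≈ 0.70850)
k(x) = 2*x*(4 + x) (k(x) = (x + x)*(x + 4) = (2*x)*(4 + x) = 2*x*(4 + x))
g*k(-36) = 175*(2*(-36)*(4 - 36))/247 = 175*(2*(-36)*(-32))/247 = (175/247)*2304 = 403200/247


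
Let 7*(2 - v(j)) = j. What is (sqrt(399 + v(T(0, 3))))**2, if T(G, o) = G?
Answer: 401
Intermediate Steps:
v(j) = 2 - j/7
(sqrt(399 + v(T(0, 3))))**2 = (sqrt(399 + (2 - 1/7*0)))**2 = (sqrt(399 + (2 + 0)))**2 = (sqrt(399 + 2))**2 = (sqrt(401))**2 = 401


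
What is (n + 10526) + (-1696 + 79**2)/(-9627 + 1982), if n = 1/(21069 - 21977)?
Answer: 14612755731/1388332 ≈ 10525.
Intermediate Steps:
n = -1/908 (n = 1/(-908) = -1/908 ≈ -0.0011013)
(n + 10526) + (-1696 + 79**2)/(-9627 + 1982) = (-1/908 + 10526) + (-1696 + 79**2)/(-9627 + 1982) = 9557607/908 + (-1696 + 6241)/(-7645) = 9557607/908 + 4545*(-1/7645) = 9557607/908 - 909/1529 = 14612755731/1388332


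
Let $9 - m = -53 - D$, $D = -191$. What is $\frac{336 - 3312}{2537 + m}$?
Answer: $- \frac{372}{301} \approx -1.2359$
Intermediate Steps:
$m = -129$ ($m = 9 - \left(-53 - -191\right) = 9 - \left(-53 + 191\right) = 9 - 138 = -129$)
$\frac{336 - 3312}{2537 + m} = \frac{336 - 3312}{2537 - 129} = - \frac{2976}{2408} = \left(-2976\right) \frac{1}{2408} = - \frac{372}{301}$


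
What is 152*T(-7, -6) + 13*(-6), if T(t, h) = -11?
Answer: -1750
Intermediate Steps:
152*T(-7, -6) + 13*(-6) = 152*(-11) + 13*(-6) = -1672 - 78 = -1750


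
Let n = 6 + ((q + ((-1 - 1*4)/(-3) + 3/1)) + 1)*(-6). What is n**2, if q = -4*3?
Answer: 1936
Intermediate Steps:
q = -12
n = 44 (n = 6 + ((-12 + ((-1 - 1*4)/(-3) + 3/1)) + 1)*(-6) = 6 + ((-12 + ((-1 - 4)*(-1/3) + 3*1)) + 1)*(-6) = 6 + ((-12 + (-5*(-1/3) + 3)) + 1)*(-6) = 6 + ((-12 + (5/3 + 3)) + 1)*(-6) = 6 + ((-12 + 14/3) + 1)*(-6) = 6 + (-22/3 + 1)*(-6) = 6 - 19/3*(-6) = 6 + 38 = 44)
n**2 = 44**2 = 1936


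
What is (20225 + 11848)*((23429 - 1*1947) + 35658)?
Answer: 1832651220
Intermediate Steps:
(20225 + 11848)*((23429 - 1*1947) + 35658) = 32073*((23429 - 1947) + 35658) = 32073*(21482 + 35658) = 32073*57140 = 1832651220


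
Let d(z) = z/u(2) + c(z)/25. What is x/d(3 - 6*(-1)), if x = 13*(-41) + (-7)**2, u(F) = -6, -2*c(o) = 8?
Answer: 24200/83 ≈ 291.57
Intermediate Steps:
c(o) = -4 (c(o) = -1/2*8 = -4)
d(z) = -4/25 - z/6 (d(z) = z/(-6) - 4/25 = z*(-1/6) - 4*1/25 = -z/6 - 4/25 = -4/25 - z/6)
x = -484 (x = -533 + 49 = -484)
x/d(3 - 6*(-1)) = -484/(-4/25 - (3 - 6*(-1))/6) = -484/(-4/25 - (3 + 6)/6) = -484/(-4/25 - 1/6*9) = -484/(-4/25 - 3/2) = -484/(-83/50) = -484*(-50/83) = 24200/83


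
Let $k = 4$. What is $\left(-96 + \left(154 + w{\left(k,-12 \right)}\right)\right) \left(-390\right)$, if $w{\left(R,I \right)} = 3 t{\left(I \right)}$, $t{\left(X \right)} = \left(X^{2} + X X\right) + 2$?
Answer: $-361920$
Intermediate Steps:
$t{\left(X \right)} = 2 + 2 X^{2}$ ($t{\left(X \right)} = \left(X^{2} + X^{2}\right) + 2 = 2 X^{2} + 2 = 2 + 2 X^{2}$)
$w{\left(R,I \right)} = 6 + 6 I^{2}$ ($w{\left(R,I \right)} = 3 \left(2 + 2 I^{2}\right) = 6 + 6 I^{2}$)
$\left(-96 + \left(154 + w{\left(k,-12 \right)}\right)\right) \left(-390\right) = \left(-96 + \left(154 + \left(6 + 6 \left(-12\right)^{2}\right)\right)\right) \left(-390\right) = \left(-96 + \left(154 + \left(6 + 6 \cdot 144\right)\right)\right) \left(-390\right) = \left(-96 + \left(154 + \left(6 + 864\right)\right)\right) \left(-390\right) = \left(-96 + \left(154 + 870\right)\right) \left(-390\right) = \left(-96 + 1024\right) \left(-390\right) = 928 \left(-390\right) = -361920$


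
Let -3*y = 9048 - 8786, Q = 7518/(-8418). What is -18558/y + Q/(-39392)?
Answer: 1538466975055/7239973856 ≈ 212.50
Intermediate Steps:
Q = -1253/1403 (Q = 7518*(-1/8418) = -1253/1403 ≈ -0.89309)
y = -262/3 (y = -(9048 - 8786)/3 = -⅓*262 = -262/3 ≈ -87.333)
-18558/y + Q/(-39392) = -18558/(-262/3) - 1253/1403/(-39392) = -18558*(-3/262) - 1253/1403*(-1/39392) = 27837/131 + 1253/55266976 = 1538466975055/7239973856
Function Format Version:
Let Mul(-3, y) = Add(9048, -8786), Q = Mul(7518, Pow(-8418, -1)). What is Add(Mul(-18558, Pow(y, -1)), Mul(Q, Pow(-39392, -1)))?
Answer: Rational(1538466975055, 7239973856) ≈ 212.50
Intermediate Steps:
Q = Rational(-1253, 1403) (Q = Mul(7518, Rational(-1, 8418)) = Rational(-1253, 1403) ≈ -0.89309)
y = Rational(-262, 3) (y = Mul(Rational(-1, 3), Add(9048, -8786)) = Mul(Rational(-1, 3), 262) = Rational(-262, 3) ≈ -87.333)
Add(Mul(-18558, Pow(y, -1)), Mul(Q, Pow(-39392, -1))) = Add(Mul(-18558, Pow(Rational(-262, 3), -1)), Mul(Rational(-1253, 1403), Pow(-39392, -1))) = Add(Mul(-18558, Rational(-3, 262)), Mul(Rational(-1253, 1403), Rational(-1, 39392))) = Add(Rational(27837, 131), Rational(1253, 55266976)) = Rational(1538466975055, 7239973856)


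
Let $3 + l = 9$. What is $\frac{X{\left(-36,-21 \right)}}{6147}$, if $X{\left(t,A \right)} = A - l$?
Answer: $- \frac{3}{683} \approx -0.0043924$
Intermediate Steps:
$l = 6$ ($l = -3 + 9 = 6$)
$X{\left(t,A \right)} = -6 + A$ ($X{\left(t,A \right)} = A - 6 = -6 + A$)
$\frac{X{\left(-36,-21 \right)}}{6147} = \frac{-6 - 21}{6147} = \left(-27\right) \frac{1}{6147} = - \frac{3}{683}$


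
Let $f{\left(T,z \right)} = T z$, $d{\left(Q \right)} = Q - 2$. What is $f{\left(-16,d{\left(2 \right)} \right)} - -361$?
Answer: $361$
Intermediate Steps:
$d{\left(Q \right)} = -2 + Q$
$f{\left(-16,d{\left(2 \right)} \right)} - -361 = - 16 \left(-2 + 2\right) - -361 = \left(-16\right) 0 + 361 = 0 + 361 = 361$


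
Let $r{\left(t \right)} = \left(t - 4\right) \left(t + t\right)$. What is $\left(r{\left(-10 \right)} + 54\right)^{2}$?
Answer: $111556$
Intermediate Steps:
$r{\left(t \right)} = 2 t \left(-4 + t\right)$ ($r{\left(t \right)} = \left(-4 + t\right) 2 t = 2 t \left(-4 + t\right)$)
$\left(r{\left(-10 \right)} + 54\right)^{2} = \left(2 \left(-10\right) \left(-4 - 10\right) + 54\right)^{2} = \left(2 \left(-10\right) \left(-14\right) + 54\right)^{2} = \left(280 + 54\right)^{2} = 334^{2} = 111556$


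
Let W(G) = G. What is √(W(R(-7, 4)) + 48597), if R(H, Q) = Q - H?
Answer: 28*√62 ≈ 220.47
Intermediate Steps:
√(W(R(-7, 4)) + 48597) = √((4 - 1*(-7)) + 48597) = √((4 + 7) + 48597) = √(11 + 48597) = √48608 = 28*√62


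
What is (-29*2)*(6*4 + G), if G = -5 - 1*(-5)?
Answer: -1392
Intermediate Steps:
G = 0 (G = -5 + 5 = 0)
(-29*2)*(6*4 + G) = (-29*2)*(6*4 + 0) = -58*(24 + 0) = -58*24 = -1392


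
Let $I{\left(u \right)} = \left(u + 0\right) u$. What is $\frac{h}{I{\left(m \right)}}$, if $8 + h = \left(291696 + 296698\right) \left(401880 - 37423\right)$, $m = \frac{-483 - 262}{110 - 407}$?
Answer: $\frac{756636732864738}{22201} \approx 3.4081 \cdot 10^{10}$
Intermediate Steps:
$m = \frac{745}{297}$ ($m = - \frac{745}{-297} = \left(-745\right) \left(- \frac{1}{297}\right) = \frac{745}{297} \approx 2.5084$)
$h = 214444312050$ ($h = -8 + \left(291696 + 296698\right) \left(401880 - 37423\right) = -8 + 588394 \cdot 364457 = -8 + 214444312058 = 214444312050$)
$I{\left(u \right)} = u^{2}$ ($I{\left(u \right)} = u u = u^{2}$)
$\frac{h}{I{\left(m \right)}} = \frac{214444312050}{\left(\frac{745}{297}\right)^{2}} = \frac{214444312050}{\frac{555025}{88209}} = 214444312050 \cdot \frac{88209}{555025} = \frac{756636732864738}{22201}$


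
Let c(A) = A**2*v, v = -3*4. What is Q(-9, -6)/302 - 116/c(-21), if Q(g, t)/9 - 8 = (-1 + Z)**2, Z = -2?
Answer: 211177/399546 ≈ 0.52854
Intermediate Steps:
v = -12
Q(g, t) = 153 (Q(g, t) = 72 + 9*(-1 - 2)**2 = 72 + 9*(-3)**2 = 72 + 9*9 = 72 + 81 = 153)
c(A) = -12*A**2 (c(A) = A**2*(-12) = -12*A**2)
Q(-9, -6)/302 - 116/c(-21) = 153/302 - 116/((-12*(-21)**2)) = 153*(1/302) - 116/((-12*441)) = 153/302 - 116/(-5292) = 153/302 - 116*(-1/5292) = 153/302 + 29/1323 = 211177/399546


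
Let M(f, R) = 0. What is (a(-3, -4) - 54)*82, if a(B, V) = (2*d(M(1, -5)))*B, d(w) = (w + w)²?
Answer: -4428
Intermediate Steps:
d(w) = 4*w² (d(w) = (2*w)² = 4*w²)
a(B, V) = 0 (a(B, V) = (2*(4*0²))*B = (2*(4*0))*B = (2*0)*B = 0*B = 0)
(a(-3, -4) - 54)*82 = (0 - 54)*82 = -54*82 = -4428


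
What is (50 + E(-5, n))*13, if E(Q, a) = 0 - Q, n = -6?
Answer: 715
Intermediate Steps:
E(Q, a) = -Q
(50 + E(-5, n))*13 = (50 - 1*(-5))*13 = (50 + 5)*13 = 55*13 = 715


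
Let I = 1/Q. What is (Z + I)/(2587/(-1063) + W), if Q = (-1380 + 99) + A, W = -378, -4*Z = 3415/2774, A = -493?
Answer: 3225836139/3980176110952 ≈ 0.00081048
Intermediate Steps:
Z = -3415/11096 (Z = -3415/(4*2774) = -1/4*3415/2774 = -3415/11096 ≈ -0.30777)
Q = -1774 (Q = (-1380 + 99) - 493 = -1281 - 493 = -1774)
I = -1/1774 (I = 1/(-1774) = -1/1774 ≈ -0.00056370)
(Z + I)/(2587/(-1063) + W) = (-3415/11096 - 1/1774)/(2587/(-1063) - 378) = -3034653/(9842152*(2587*(-1/1063) - 378)) = -3034653/(9842152*(-2587/1063 - 378)) = -3034653/(9842152*(-404401/1063)) = -3034653/9842152*(-1063/404401) = 3225836139/3980176110952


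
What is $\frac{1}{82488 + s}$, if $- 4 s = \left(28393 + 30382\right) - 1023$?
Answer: $\frac{1}{68050} \approx 1.4695 \cdot 10^{-5}$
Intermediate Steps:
$s = -14438$ ($s = - \frac{\left(28393 + 30382\right) - 1023}{4} = - \frac{58775 - 1023}{4} = \left(- \frac{1}{4}\right) 57752 = -14438$)
$\frac{1}{82488 + s} = \frac{1}{82488 - 14438} = \frac{1}{68050}$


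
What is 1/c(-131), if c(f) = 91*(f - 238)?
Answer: -1/33579 ≈ -2.9781e-5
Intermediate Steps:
c(f) = -21658 + 91*f (c(f) = 91*(-238 + f) = -21658 + 91*f)
1/c(-131) = 1/(-21658 + 91*(-131)) = 1/(-21658 - 11921) = 1/(-33579) = -1/33579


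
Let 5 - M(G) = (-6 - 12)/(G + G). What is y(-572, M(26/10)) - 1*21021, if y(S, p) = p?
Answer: -273163/13 ≈ -21013.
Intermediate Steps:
M(G) = 5 + 9/G (M(G) = 5 - (-6 - 12)/(G + G) = 5 - (-18)/(2*G) = 5 - (-18)*1/(2*G) = 5 - (-9)/G = 5 + 9/G)
y(-572, M(26/10)) - 1*21021 = (5 + 9/((26/10))) - 1*21021 = (5 + 9/((26*(⅒)))) - 21021 = (5 + 9/(13/5)) - 21021 = (5 + 9*(5/13)) - 21021 = (5 + 45/13) - 21021 = 110/13 - 21021 = -273163/13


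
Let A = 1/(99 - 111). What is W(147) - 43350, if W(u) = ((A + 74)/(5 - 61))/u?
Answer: -4282287287/98784 ≈ -43350.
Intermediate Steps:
A = -1/12 (A = 1/(-12) = -1/12 ≈ -0.083333)
W(u) = -887/(672*u) (W(u) = ((-1/12 + 74)/(5 - 61))/u = ((887/12)/(-56))/u = ((887/12)*(-1/56))/u = -887/(672*u))
W(147) - 43350 = -887/672/147 - 43350 = -887/672*1/147 - 43350 = -887/98784 - 43350 = -4282287287/98784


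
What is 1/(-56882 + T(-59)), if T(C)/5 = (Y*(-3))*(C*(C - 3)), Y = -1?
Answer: -1/2012 ≈ -0.00049702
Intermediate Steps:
T(C) = 15*C*(-3 + C) (T(C) = 5*((-1*(-3))*(C*(C - 3))) = 5*(3*(C*(-3 + C))) = 5*(3*C*(-3 + C)) = 15*C*(-3 + C))
1/(-56882 + T(-59)) = 1/(-56882 + 15*(-59)*(-3 - 59)) = 1/(-56882 + 15*(-59)*(-62)) = 1/(-56882 + 54870) = 1/(-2012) = -1/2012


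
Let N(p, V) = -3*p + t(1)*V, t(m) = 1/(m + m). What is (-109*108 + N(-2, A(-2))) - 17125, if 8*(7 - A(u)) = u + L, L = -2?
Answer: -115549/4 ≈ -28887.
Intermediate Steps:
t(m) = 1/(2*m)
A(u) = 29/4 - u/8 (A(u) = 7 - (u - 2)/8 = 7 - (-2 + u)/8 = 7 + (¼ - u/8) = 29/4 - u/8)
N(p, V) = V/2 - 3*p (N(p, V) = -3*p + ((½)/1)*V = -3*p + ((½)*1)*V = -3*p + V/2 = V/2 - 3*p)
(-109*108 + N(-2, A(-2))) - 17125 = (-109*108 + ((29/4 - ⅛*(-2))/2 - 3*(-2))) - 17125 = (-11772 + ((29/4 + ¼)/2 + 6)) - 17125 = (-11772 + ((½)*(15/2) + 6)) - 17125 = (-11772 + (15/4 + 6)) - 17125 = (-11772 + 39/4) - 17125 = -47049/4 - 17125 = -115549/4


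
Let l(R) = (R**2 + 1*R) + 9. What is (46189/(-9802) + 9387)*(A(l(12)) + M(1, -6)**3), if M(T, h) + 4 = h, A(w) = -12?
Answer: -3579567970/377 ≈ -9.4949e+6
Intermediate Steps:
l(R) = 9 + R + R**2 (l(R) = (R**2 + R) + 9 = (R + R**2) + 9 = 9 + R + R**2)
M(T, h) = -4 + h
(46189/(-9802) + 9387)*(A(l(12)) + M(1, -6)**3) = (46189/(-9802) + 9387)*(-12 + (-4 - 6)**3) = (46189*(-1/9802) + 9387)*(-12 + (-10)**3) = (-3553/754 + 9387)*(-12 - 1000) = (7074245/754)*(-1012) = -3579567970/377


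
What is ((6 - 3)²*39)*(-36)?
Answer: -12636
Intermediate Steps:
((6 - 3)²*39)*(-36) = (3²*39)*(-36) = (9*39)*(-36) = 351*(-36) = -12636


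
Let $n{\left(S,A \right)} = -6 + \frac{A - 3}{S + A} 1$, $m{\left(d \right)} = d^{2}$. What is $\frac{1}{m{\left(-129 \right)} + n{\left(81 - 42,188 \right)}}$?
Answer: $\frac{227}{3776330} \approx 6.0111 \cdot 10^{-5}$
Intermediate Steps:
$n{\left(S,A \right)} = -6 + \frac{-3 + A}{A + S}$ ($n{\left(S,A \right)} = -6 + \frac{-3 + A}{A + S} 1 = -6 + \frac{-3 + A}{A + S}$)
$\frac{1}{m{\left(-129 \right)} + n{\left(81 - 42,188 \right)}} = \frac{1}{\left(-129\right)^{2} + \frac{-3 - 6 \left(81 - 42\right) - 940}{188 + \left(81 - 42\right)}} = \frac{1}{16641 + \frac{-3 - 6 \left(81 - 42\right) - 940}{188 + \left(81 - 42\right)}} = \frac{1}{16641 + \frac{-3 - 234 - 940}{188 + 39}} = \frac{1}{16641 + \frac{-3 - 234 - 940}{227}} = \frac{1}{16641 + \frac{1}{227} \left(-1177\right)} = \frac{1}{16641 - \frac{1177}{227}} = \frac{1}{\frac{3776330}{227}} = \frac{227}{3776330}$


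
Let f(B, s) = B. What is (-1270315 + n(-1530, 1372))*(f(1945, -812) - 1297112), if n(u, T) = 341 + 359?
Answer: 1644363450705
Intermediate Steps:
n(u, T) = 700
(-1270315 + n(-1530, 1372))*(f(1945, -812) - 1297112) = (-1270315 + 700)*(1945 - 1297112) = -1269615*(-1295167) = 1644363450705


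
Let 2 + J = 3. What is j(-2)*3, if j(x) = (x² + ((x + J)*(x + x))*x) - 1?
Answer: -15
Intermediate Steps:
J = 1 (J = -2 + 3 = 1)
j(x) = -1 + x² + 2*x²*(1 + x) (j(x) = (x² + ((x + 1)*(x + x))*x) - 1 = (x² + ((1 + x)*(2*x))*x) - 1 = (x² + (2*x*(1 + x))*x) - 1 = (x² + 2*x²*(1 + x)) - 1 = -1 + x² + 2*x²*(1 + x))
j(-2)*3 = (-1 + 2*(-2)³ + 3*(-2)²)*3 = (-1 + 2*(-8) + 3*4)*3 = (-1 - 16 + 12)*3 = -5*3 = -15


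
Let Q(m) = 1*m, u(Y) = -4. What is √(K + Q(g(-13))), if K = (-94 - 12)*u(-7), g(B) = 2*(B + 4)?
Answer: √406 ≈ 20.149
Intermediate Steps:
g(B) = 8 + 2*B (g(B) = 2*(4 + B) = 8 + 2*B)
K = 424 (K = (-94 - 12)*(-4) = -106*(-4) = 424)
Q(m) = m
√(K + Q(g(-13))) = √(424 + (8 + 2*(-13))) = √(424 + (8 - 26)) = √(424 - 18) = √406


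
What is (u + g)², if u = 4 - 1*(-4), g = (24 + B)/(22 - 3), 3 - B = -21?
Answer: 40000/361 ≈ 110.80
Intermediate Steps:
B = 24 (B = 3 - 1*(-21) = 3 + 21 = 24)
g = 48/19 (g = (24 + 24)/(22 - 3) = 48/19 ≈ 2.5263)
u = 8 (u = 4 + 4 = 8)
(u + g)² = (8 + 48/19)² = (200/19)² = 40000/361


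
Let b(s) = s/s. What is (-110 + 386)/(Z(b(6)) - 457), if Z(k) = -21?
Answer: -138/239 ≈ -0.57741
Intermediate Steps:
b(s) = 1
(-110 + 386)/(Z(b(6)) - 457) = (-110 + 386)/(-21 - 457) = 276/(-478) = 276*(-1/478) = -138/239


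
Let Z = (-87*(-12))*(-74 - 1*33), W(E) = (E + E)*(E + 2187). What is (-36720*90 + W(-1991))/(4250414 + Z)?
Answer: -2042636/2069353 ≈ -0.98709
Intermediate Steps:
W(E) = 2*E*(2187 + E) (W(E) = (2*E)*(2187 + E) = 2*E*(2187 + E))
Z = -111708 (Z = 1044*(-74 - 33) = 1044*(-107) = -111708)
(-36720*90 + W(-1991))/(4250414 + Z) = (-36720*90 + 2*(-1991)*(2187 - 1991))/(4250414 - 111708) = (-3304800 + 2*(-1991)*196)/4138706 = (-3304800 - 780472)*(1/4138706) = -4085272*1/4138706 = -2042636/2069353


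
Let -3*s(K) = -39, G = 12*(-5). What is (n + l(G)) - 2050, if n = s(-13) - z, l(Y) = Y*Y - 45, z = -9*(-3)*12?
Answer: 1194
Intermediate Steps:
G = -60
s(K) = 13 (s(K) = -⅓*(-39) = 13)
z = 324 (z = 27*12 = 324)
l(Y) = -45 + Y² (l(Y) = Y² - 45 = -45 + Y²)
n = -311 (n = 13 - 1*324 = 13 - 324 = -311)
(n + l(G)) - 2050 = (-311 + (-45 + (-60)²)) - 2050 = (-311 + (-45 + 3600)) - 2050 = (-311 + 3555) - 2050 = 3244 - 2050 = 1194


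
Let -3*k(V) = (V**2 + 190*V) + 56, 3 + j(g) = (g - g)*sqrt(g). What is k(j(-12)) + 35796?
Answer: 107893/3 ≈ 35964.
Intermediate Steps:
j(g) = -3 (j(g) = -3 + (g - g)*sqrt(g) = -3 + 0*sqrt(g) = -3 + 0 = -3)
k(V) = -56/3 - 190*V/3 - V**2/3 (k(V) = -((V**2 + 190*V) + 56)/3 = -(56 + V**2 + 190*V)/3 = -56/3 - 190*V/3 - V**2/3)
k(j(-12)) + 35796 = (-56/3 - 190/3*(-3) - 1/3*(-3)**2) + 35796 = (-56/3 + 190 - 1/3*9) + 35796 = (-56/3 + 190 - 3) + 35796 = 505/3 + 35796 = 107893/3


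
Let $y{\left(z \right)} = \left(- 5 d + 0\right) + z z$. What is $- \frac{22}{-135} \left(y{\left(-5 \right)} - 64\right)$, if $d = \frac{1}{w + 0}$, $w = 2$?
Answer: $- \frac{913}{135} \approx -6.763$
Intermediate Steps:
$d = \frac{1}{2}$ ($d = \frac{1}{2 + 0} = \frac{1}{2} \approx 0.5$)
$y{\left(z \right)} = - \frac{5}{2} + z^{2}$ ($y{\left(z \right)} = \left(\left(-5\right) \frac{1}{2} + 0\right) + z z = \left(- \frac{5}{2} + 0\right) + z^{2} = - \frac{5}{2} + z^{2}$)
$- \frac{22}{-135} \left(y{\left(-5 \right)} - 64\right) = - \frac{22}{-135} \left(\left(- \frac{5}{2} + \left(-5\right)^{2}\right) - 64\right) = \left(-22\right) \left(- \frac{1}{135}\right) \left(\left(- \frac{5}{2} + 25\right) - 64\right) = \frac{22 \left(\frac{45}{2} - 64\right)}{135} = \frac{22}{135} \left(- \frac{83}{2}\right) = - \frac{913}{135}$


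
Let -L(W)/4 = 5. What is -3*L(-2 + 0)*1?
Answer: 60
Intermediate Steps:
L(W) = -20 (L(W) = -4*5 = -20)
-3*L(-2 + 0)*1 = -3*(-20)*1 = 60*1 = 60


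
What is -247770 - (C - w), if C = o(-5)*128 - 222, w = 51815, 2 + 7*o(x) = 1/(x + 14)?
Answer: -12329003/63 ≈ -1.9570e+5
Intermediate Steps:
o(x) = -2/7 + 1/(7*(14 + x)) (o(x) = -2/7 + 1/(7*(x + 14)) = -2/7 + 1/(7*(14 + x)))
C = -16162/63 (C = ((-27 - 2*(-5))/(7*(14 - 5)))*128 - 222 = ((⅐)*(-27 + 10)/9)*128 - 222 = ((⅐)*(⅑)*(-17))*128 - 222 = -17/63*128 - 222 = -2176/63 - 222 = -16162/63 ≈ -256.54)
-247770 - (C - w) = -247770 - (-16162/63 - 1*51815) = -247770 - (-16162/63 - 51815) = -247770 - 1*(-3280507/63) = -247770 + 3280507/63 = -12329003/63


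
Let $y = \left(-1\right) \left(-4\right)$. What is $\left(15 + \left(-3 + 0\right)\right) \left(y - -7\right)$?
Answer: $132$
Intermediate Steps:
$y = 4$
$\left(15 + \left(-3 + 0\right)\right) \left(y - -7\right) = \left(15 + \left(-3 + 0\right)\right) \left(4 - -7\right) = \left(15 - 3\right) \left(4 + 7\right) = 12 \cdot 11 = 132$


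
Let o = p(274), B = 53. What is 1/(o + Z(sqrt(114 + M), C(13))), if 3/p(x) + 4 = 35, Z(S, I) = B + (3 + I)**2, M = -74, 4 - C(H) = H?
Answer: 31/2762 ≈ 0.011224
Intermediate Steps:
C(H) = 4 - H
Z(S, I) = 53 + (3 + I)**2
p(x) = 3/31 (p(x) = 3/(-4 + 35) = 3/31)
o = 3/31 ≈ 0.096774
1/(o + Z(sqrt(114 + M), C(13))) = 1/(3/31 + (53 + (3 + (4 - 1*13))**2)) = 1/(3/31 + (53 + (3 + (4 - 13))**2)) = 1/(3/31 + (53 + (3 - 9)**2)) = 1/(3/31 + (53 + (-6)**2)) = 1/(3/31 + (53 + 36)) = 1/(3/31 + 89) = 1/(2762/31) = 31/2762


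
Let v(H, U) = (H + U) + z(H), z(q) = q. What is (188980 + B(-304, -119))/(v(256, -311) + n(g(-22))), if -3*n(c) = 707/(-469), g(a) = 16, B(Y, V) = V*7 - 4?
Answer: 37816743/40502 ≈ 933.70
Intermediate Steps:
B(Y, V) = -4 + 7*V (B(Y, V) = 7*V - 4 = -4 + 7*V)
n(c) = 101/201 (n(c) = -707/(3*(-469)) = -707*(-1)/(3*469) = -1/3*(-101/67) = 101/201)
v(H, U) = U + 2*H (v(H, U) = (H + U) + H = U + 2*H)
(188980 + B(-304, -119))/(v(256, -311) + n(g(-22))) = (188980 + (-4 + 7*(-119)))/((-311 + 2*256) + 101/201) = (188980 + (-4 - 833))/((-311 + 512) + 101/201) = (188980 - 837)/(201 + 101/201) = 188143/(40502/201) = 188143*(201/40502) = 37816743/40502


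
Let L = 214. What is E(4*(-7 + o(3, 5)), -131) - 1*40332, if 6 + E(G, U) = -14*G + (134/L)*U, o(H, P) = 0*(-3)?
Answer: -4282999/107 ≈ -40028.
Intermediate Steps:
o(H, P) = 0
E(G, U) = -6 - 14*G + 67*U/107 (E(G, U) = -6 + (-14*G + (134/214)*U) = -6 + (-14*G + (134*(1/214))*U) = -6 + (-14*G + 67*U/107) = -6 - 14*G + 67*U/107)
E(4*(-7 + o(3, 5)), -131) - 1*40332 = (-6 - 56*(-7 + 0) + (67/107)*(-131)) - 1*40332 = (-6 - 56*(-7) - 8777/107) - 40332 = (-6 - 14*(-28) - 8777/107) - 40332 = (-6 + 392 - 8777/107) - 40332 = 32525/107 - 40332 = -4282999/107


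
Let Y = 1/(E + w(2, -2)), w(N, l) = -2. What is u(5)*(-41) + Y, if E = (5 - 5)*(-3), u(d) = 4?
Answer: -329/2 ≈ -164.50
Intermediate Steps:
E = 0 (E = 0*(-3) = 0)
Y = -½ (Y = 1/(0 - 2) = 1/(-2) = -½ ≈ -0.50000)
u(5)*(-41) + Y = 4*(-41) - ½ = -164 - ½ = -329/2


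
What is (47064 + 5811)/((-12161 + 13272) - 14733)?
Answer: -52875/13622 ≈ -3.8816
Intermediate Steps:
(47064 + 5811)/((-12161 + 13272) - 14733) = 52875/(1111 - 14733) = 52875/(-13622) = 52875*(-1/13622) = -52875/13622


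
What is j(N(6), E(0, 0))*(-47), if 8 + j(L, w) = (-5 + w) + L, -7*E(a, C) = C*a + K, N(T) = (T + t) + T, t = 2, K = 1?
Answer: -282/7 ≈ -40.286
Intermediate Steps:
N(T) = 2 + 2*T (N(T) = (T + 2) + T = (2 + T) + T = 2 + 2*T)
E(a, C) = -⅐ - C*a/7 (E(a, C) = -(C*a + 1)/7 = -(1 + C*a)/7 = -⅐ - C*a/7)
j(L, w) = -13 + L + w (j(L, w) = -8 + ((-5 + w) + L) = -8 + (-5 + L + w) = -13 + L + w)
j(N(6), E(0, 0))*(-47) = (-13 + (2 + 2*6) + (-⅐ - ⅐*0*0))*(-47) = (-13 + (2 + 12) + (-⅐ + 0))*(-47) = (-13 + 14 - ⅐)*(-47) = (6/7)*(-47) = -282/7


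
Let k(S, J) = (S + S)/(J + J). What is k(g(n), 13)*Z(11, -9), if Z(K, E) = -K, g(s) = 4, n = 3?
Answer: -44/13 ≈ -3.3846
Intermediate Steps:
k(S, J) = S/J (k(S, J) = (2*S)/((2*J)) = (2*S)*(1/(2*J)) = S/J)
k(g(n), 13)*Z(11, -9) = (4/13)*(-1*11) = (4*(1/13))*(-11) = (4/13)*(-11) = -44/13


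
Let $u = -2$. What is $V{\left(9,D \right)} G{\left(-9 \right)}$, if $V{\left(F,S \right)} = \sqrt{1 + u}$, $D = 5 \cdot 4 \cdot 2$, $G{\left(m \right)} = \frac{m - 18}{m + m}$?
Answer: $\frac{3 i}{2} \approx 1.5 i$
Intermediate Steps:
$G{\left(m \right)} = \frac{-18 + m}{2 m}$
$D = 40$ ($D = 20 \cdot 2 = 40$)
$V{\left(F,S \right)} = i$ ($V{\left(F,S \right)} = \sqrt{1 - 2} = \sqrt{-1} = i$)
$V{\left(9,D \right)} G{\left(-9 \right)} = i \frac{-18 - 9}{2 \left(-9\right)} = i \frac{1}{2} \left(- \frac{1}{9}\right) \left(-27\right) = i \frac{3}{2} = \frac{3 i}{2}$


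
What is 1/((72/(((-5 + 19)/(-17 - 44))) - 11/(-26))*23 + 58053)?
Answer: 182/9254209 ≈ 1.9667e-5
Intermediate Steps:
1/((72/(((-5 + 19)/(-17 - 44))) - 11/(-26))*23 + 58053) = 1/((72/((14/(-61))) - 11*(-1/26))*23 + 58053) = 1/((72/((14*(-1/61))) + 11/26)*23 + 58053) = 1/((72/(-14/61) + 11/26)*23 + 58053) = 1/((72*(-61/14) + 11/26)*23 + 58053) = 1/((-2196/7 + 11/26)*23 + 58053) = 1/(-57019/182*23 + 58053) = 1/(-1311437/182 + 58053) = 1/(9254209/182) = 182/9254209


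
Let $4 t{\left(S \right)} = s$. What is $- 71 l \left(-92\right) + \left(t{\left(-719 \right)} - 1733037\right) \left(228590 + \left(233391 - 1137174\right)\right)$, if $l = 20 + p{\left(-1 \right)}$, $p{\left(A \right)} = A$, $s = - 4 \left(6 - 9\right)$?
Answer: $1170132549670$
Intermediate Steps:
$s = 12$ ($s = \left(-4\right) \left(-3\right) = 12$)
$t{\left(S \right)} = 3$ ($t{\left(S \right)} = \frac{1}{4} \cdot 12 = 3$)
$l = 19$ ($l = 20 - 1 = 19$)
$- 71 l \left(-92\right) + \left(t{\left(-719 \right)} - 1733037\right) \left(228590 + \left(233391 - 1137174\right)\right) = \left(-71\right) 19 \left(-92\right) + \left(3 - 1733037\right) \left(228590 + \left(233391 - 1137174\right)\right) = \left(-1349\right) \left(-92\right) - 1733034 \left(228590 - 903783\right) = 124108 - -1170132425562 = 124108 + 1170132425562 = 1170132549670$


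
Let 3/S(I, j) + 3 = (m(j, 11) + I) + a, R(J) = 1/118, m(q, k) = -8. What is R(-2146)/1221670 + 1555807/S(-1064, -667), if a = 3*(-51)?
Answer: -275416531422231757/432471180 ≈ -6.3684e+8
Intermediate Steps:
R(J) = 1/118
a = -153
S(I, j) = 3/(-164 + I) (S(I, j) = 3/(-3 + ((-8 + I) - 153)) = 3/(-3 + (-161 + I)) = 3/(-164 + I))
R(-2146)/1221670 + 1555807/S(-1064, -667) = (1/118)/1221670 + 1555807/((3/(-164 - 1064))) = (1/118)*(1/1221670) + 1555807/((3/(-1228))) = 1/144157060 + 1555807/((3*(-1/1228))) = 1/144157060 + 1555807/(-3/1228) = 1/144157060 + 1555807*(-1228/3) = 1/144157060 - 1910530996/3 = -275416531422231757/432471180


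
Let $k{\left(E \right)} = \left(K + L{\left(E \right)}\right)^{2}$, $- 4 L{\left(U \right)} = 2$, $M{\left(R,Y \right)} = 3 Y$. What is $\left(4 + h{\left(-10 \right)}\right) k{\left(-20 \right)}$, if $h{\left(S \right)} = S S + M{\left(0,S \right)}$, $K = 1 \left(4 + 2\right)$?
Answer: $\frac{4477}{2} \approx 2238.5$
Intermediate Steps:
$L{\left(U \right)} = - \frac{1}{2}$ ($L{\left(U \right)} = \left(- \frac{1}{4}\right) 2 = - \frac{1}{2}$)
$K = 6$ ($K = 1 \cdot 6 = 6$)
$h{\left(S \right)} = S^{2} + 3 S$ ($h{\left(S \right)} = S S + 3 S = S^{2} + 3 S$)
$k{\left(E \right)} = \frac{121}{4}$ ($k{\left(E \right)} = \left(6 - \frac{1}{2}\right)^{2} = \left(\frac{11}{2}\right)^{2} = \frac{121}{4}$)
$\left(4 + h{\left(-10 \right)}\right) k{\left(-20 \right)} = \left(4 - 10 \left(3 - 10\right)\right) \frac{121}{4} = \left(4 - -70\right) \frac{121}{4} = \left(4 + 70\right) \frac{121}{4} = 74 \cdot \frac{121}{4} = \frac{4477}{2}$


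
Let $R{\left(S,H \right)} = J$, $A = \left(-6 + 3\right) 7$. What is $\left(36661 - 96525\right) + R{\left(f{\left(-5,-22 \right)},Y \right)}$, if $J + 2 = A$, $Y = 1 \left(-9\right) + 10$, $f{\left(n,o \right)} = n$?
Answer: $-59887$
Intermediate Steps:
$Y = 1$ ($Y = -9 + 10 = 1$)
$A = -21$ ($A = \left(-3\right) 7 = -21$)
$J = -23$ ($J = -2 - 21 = -23$)
$R{\left(S,H \right)} = -23$
$\left(36661 - 96525\right) + R{\left(f{\left(-5,-22 \right)},Y \right)} = \left(36661 - 96525\right) - 23 = -59864 - 23 = -59887$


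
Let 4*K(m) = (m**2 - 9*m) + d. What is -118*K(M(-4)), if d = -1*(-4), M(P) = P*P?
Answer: -3422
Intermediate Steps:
M(P) = P**2
d = 4
K(m) = 1 - 9*m/4 + m**2/4 (K(m) = ((m**2 - 9*m) + 4)/4 = (4 + m**2 - 9*m)/4 = 1 - 9*m/4 + m**2/4)
-118*K(M(-4)) = -118*(1 - 9/4*(-4)**2 + ((-4)**2)**2/4) = -118*(1 - 9/4*16 + (1/4)*16**2) = -118*(1 - 36 + (1/4)*256) = -118*(1 - 36 + 64) = -118*29 = -3422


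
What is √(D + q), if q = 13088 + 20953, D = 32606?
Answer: √66647 ≈ 258.16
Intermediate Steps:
q = 34041
√(D + q) = √(32606 + 34041) = √66647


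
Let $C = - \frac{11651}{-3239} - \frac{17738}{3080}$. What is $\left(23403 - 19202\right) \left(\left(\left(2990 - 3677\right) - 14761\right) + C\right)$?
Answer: $- \frac{46250810495033}{712580} \approx -6.4906 \cdot 10^{7}$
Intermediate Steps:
$C = - \frac{1540593}{712580}$ ($C = \left(-11651\right) \left(- \frac{1}{3239}\right) - \frac{1267}{220} = \frac{11651}{3239} - \frac{1267}{220} = - \frac{1540593}{712580} \approx -2.162$)
$\left(23403 - 19202\right) \left(\left(\left(2990 - 3677\right) - 14761\right) + C\right) = \left(23403 - 19202\right) \left(\left(\left(2990 - 3677\right) - 14761\right) - \frac{1540593}{712580}\right) = 4201 \left(\left(-687 - 14761\right) - \frac{1540593}{712580}\right) = 4201 \left(-15448 - \frac{1540593}{712580}\right) = 4201 \left(- \frac{11009476433}{712580}\right) = - \frac{46250810495033}{712580}$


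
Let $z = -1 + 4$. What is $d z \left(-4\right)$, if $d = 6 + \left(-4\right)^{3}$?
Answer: $696$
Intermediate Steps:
$z = 3$
$d = -58$ ($d = 6 - 64 = -58$)
$d z \left(-4\right) = \left(-58\right) 3 \left(-4\right) = \left(-174\right) \left(-4\right) = 696$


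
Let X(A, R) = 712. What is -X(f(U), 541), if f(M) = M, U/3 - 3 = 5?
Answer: -712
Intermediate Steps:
U = 24 (U = 9 + 3*5 = 9 + 15 = 24)
-X(f(U), 541) = -1*712 = -712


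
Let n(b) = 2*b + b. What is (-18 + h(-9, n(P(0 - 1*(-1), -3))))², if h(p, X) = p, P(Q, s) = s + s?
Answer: 729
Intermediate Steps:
P(Q, s) = 2*s
n(b) = 3*b
(-18 + h(-9, n(P(0 - 1*(-1), -3))))² = (-18 - 9)² = (-27)² = 729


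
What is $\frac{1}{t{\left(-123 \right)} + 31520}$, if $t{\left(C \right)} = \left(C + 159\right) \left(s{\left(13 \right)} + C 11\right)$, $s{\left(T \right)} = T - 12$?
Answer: $- \frac{1}{17152} \approx -5.8302 \cdot 10^{-5}$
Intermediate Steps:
$s{\left(T \right)} = -12 + T$ ($s{\left(T \right)} = T - 12 = -12 + T$)
$t{\left(C \right)} = \left(1 + 11 C\right) \left(159 + C\right)$ ($t{\left(C \right)} = \left(C + 159\right) \left(\left(-12 + 13\right) + C 11\right) = \left(159 + C\right) \left(1 + 11 C\right) = \left(1 + 11 C\right) \left(159 + C\right)$)
$\frac{1}{t{\left(-123 \right)} + 31520} = \frac{1}{\left(159 + 11 \left(-123\right)^{2} + 1750 \left(-123\right)\right) + 31520} = \frac{1}{\left(159 + 11 \cdot 15129 - 215250\right) + 31520} = \frac{1}{\left(159 + 166419 - 215250\right) + 31520} = \frac{1}{-48672 + 31520} = \frac{1}{-17152} = - \frac{1}{17152}$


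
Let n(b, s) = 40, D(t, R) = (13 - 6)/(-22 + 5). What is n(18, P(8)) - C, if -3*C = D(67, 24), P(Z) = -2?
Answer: 2033/51 ≈ 39.863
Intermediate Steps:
D(t, R) = -7/17 (D(t, R) = 7/(-17) = 7*(-1/17) = -7/17)
C = 7/51 (C = -1/3*(-7/17) = 7/51 ≈ 0.13725)
n(18, P(8)) - C = 40 - 1*7/51 = 40 - 7/51 = 2033/51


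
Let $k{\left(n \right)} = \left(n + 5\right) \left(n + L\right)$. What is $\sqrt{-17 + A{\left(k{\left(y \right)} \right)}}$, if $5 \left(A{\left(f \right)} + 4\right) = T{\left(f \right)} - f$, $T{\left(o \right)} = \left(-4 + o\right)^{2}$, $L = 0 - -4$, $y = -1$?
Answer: $\frac{i \sqrt{265}}{5} \approx 3.2558 i$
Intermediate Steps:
$L = 4$ ($L = 0 + 4 = 4$)
$k{\left(n \right)} = \left(4 + n\right) \left(5 + n\right)$ ($k{\left(n \right)} = \left(n + 5\right) \left(n + 4\right) = \left(5 + n\right) \left(4 + n\right) = \left(4 + n\right) \left(5 + n\right)$)
$A{\left(f \right)} = -4 - \frac{f}{5} + \frac{\left(-4 + f\right)^{2}}{5}$ ($A{\left(f \right)} = -4 + \frac{\left(-4 + f\right)^{2} - f}{5} = -4 - \left(- \frac{\left(-4 + f\right)^{2}}{5} + \frac{f}{5}\right) = -4 - \frac{f}{5} + \frac{\left(-4 + f\right)^{2}}{5}$)
$\sqrt{-17 + A{\left(k{\left(y \right)} \right)}} = \sqrt{-17 - \left(4 - \frac{\left(-4 + \left(20 + \left(-1\right)^{2} + 9 \left(-1\right)\right)\right)^{2}}{5} + \frac{20 + \left(-1\right)^{2} + 9 \left(-1\right)}{5}\right)} = \sqrt{-17 - \left(4 - \frac{\left(-4 + \left(20 + 1 - 9\right)\right)^{2}}{5} + \frac{20 + 1 - 9}{5}\right)} = \sqrt{-17 - \left(\frac{32}{5} - \frac{\left(-4 + 12\right)^{2}}{5}\right)} = \sqrt{-17 - \left(\frac{32}{5} - \frac{64}{5}\right)} = \sqrt{-17 - - \frac{32}{5}} = \sqrt{-17 + \frac{32}{5}} = \sqrt{- \frac{53}{5}} = \frac{i \sqrt{265}}{5}$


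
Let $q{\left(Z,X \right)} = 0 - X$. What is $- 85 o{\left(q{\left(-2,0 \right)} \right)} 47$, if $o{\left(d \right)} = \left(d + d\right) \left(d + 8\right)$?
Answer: $0$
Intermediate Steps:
$q{\left(Z,X \right)} = - X$
$o{\left(d \right)} = 2 d \left(8 + d\right)$
$- 85 o{\left(q{\left(-2,0 \right)} \right)} 47 = - 85 \cdot 2 \left(\left(-1\right) 0\right) \left(8 - 0\right) 47 = - 85 \cdot 2 \cdot 0 \left(8 + 0\right) 47 = - 85 \cdot 2 \cdot 0 \cdot 8 \cdot 47 = \left(-85\right) 0 \cdot 47 = 0 \cdot 47 = 0$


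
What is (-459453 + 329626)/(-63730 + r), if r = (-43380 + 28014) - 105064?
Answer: 129827/184160 ≈ 0.70497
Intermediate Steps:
r = -120430 (r = -15366 - 105064 = -120430)
(-459453 + 329626)/(-63730 + r) = (-459453 + 329626)/(-63730 - 120430) = -129827/(-184160) = -129827*(-1/184160) = 129827/184160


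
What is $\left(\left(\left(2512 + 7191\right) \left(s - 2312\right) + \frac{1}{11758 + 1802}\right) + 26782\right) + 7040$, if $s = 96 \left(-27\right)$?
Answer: $- \frac{644773796399}{13560} \approx -4.755 \cdot 10^{7}$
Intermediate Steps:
$s = -2592$
$\left(\left(\left(2512 + 7191\right) \left(s - 2312\right) + \frac{1}{11758 + 1802}\right) + 26782\right) + 7040 = \left(\left(\left(2512 + 7191\right) \left(-2592 - 2312\right) + \frac{1}{11758 + 1802}\right) + 26782\right) + 7040 = \left(\left(9703 \left(-4904\right) + \frac{1}{13560}\right) + 26782\right) + 7040 = \left(\left(-47583512 + \frac{1}{13560}\right) + 26782\right) + 7040 = \left(- \frac{645232422719}{13560} + 26782\right) + 7040 = - \frac{644869258799}{13560} + 7040 = - \frac{644773796399}{13560}$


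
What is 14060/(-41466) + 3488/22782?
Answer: -4880042/26241067 ≈ -0.18597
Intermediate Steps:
14060/(-41466) + 3488/22782 = 14060*(-1/41466) + 3488*(1/22782) = -7030/20733 + 1744/11391 = -4880042/26241067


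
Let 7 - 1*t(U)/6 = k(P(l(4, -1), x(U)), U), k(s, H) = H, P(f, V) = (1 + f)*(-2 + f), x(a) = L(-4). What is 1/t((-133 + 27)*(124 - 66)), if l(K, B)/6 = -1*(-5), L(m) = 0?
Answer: 1/36930 ≈ 2.7078e-5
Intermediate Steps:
l(K, B) = 30 (l(K, B) = 6*(-1*(-5)) = 6*5 = 30)
x(a) = 0
t(U) = 42 - 6*U
1/t((-133 + 27)*(124 - 66)) = 1/(42 - 6*(-133 + 27)*(124 - 66)) = 1/(42 - (-636)*58) = 1/(42 - 6*(-6148)) = 1/(42 + 36888) = 1/36930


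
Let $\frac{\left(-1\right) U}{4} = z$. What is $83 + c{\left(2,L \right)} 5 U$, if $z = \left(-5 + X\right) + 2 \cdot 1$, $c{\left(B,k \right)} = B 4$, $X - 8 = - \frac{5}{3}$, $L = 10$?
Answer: $- \frac{1351}{3} \approx -450.33$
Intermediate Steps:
$X = \frac{19}{3}$ ($X = 8 - \frac{5}{3} = \frac{19}{3} \approx 6.3333$)
$c{\left(B,k \right)} = 4 B$
$z = \frac{10}{3}$ ($z = \left(-5 + \frac{19}{3}\right) + 2 \cdot 1 = \frac{4}{3} + 2 = \frac{10}{3} \approx 3.3333$)
$U = - \frac{40}{3}$ ($U = \left(-4\right) \frac{10}{3} = - \frac{40}{3} \approx -13.333$)
$83 + c{\left(2,L \right)} 5 U = 83 + 4 \cdot 2 \cdot 5 \left(- \frac{40}{3}\right) = 83 + 8 \left(- \frac{200}{3}\right) = 83 - \frac{1600}{3} = - \frac{1351}{3}$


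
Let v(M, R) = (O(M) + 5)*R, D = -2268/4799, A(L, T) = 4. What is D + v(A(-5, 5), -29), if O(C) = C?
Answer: -1254807/4799 ≈ -261.47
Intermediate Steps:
D = -2268/4799 (D = -2268*1/4799 = -2268/4799 ≈ -0.47260)
v(M, R) = R*(5 + M) (v(M, R) = (M + 5)*R = (5 + M)*R = R*(5 + M))
D + v(A(-5, 5), -29) = -2268/4799 - 29*(5 + 4) = -2268/4799 - 29*9 = -2268/4799 - 261 = -1254807/4799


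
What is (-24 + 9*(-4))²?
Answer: 3600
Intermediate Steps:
(-24 + 9*(-4))² = (-24 - 36)² = (-60)² = 3600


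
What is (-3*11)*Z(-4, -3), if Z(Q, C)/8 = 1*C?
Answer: 792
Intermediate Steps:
Z(Q, C) = 8*C (Z(Q, C) = 8*(1*C) = 8*C)
(-3*11)*Z(-4, -3) = (-3*11)*(8*(-3)) = -33*(-24) = 792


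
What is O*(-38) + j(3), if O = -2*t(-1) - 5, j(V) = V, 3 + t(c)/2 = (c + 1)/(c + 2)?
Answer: -263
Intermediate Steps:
t(c) = -6 + 2*(1 + c)/(2 + c) (t(c) = -6 + 2*((c + 1)/(c + 2)) = -6 + 2*((1 + c)/(2 + c)) = -6 + 2*(1 + c)/(2 + c))
O = 7 (O = -4*(-5 - 2*(-1))/(2 - 1) - 5 = -4*(-5 + 2)/1 - 5 = -4*(-3) - 5 = -2*(-6) - 5 = 12 - 5 = 7)
O*(-38) + j(3) = 7*(-38) + 3 = -266 + 3 = -263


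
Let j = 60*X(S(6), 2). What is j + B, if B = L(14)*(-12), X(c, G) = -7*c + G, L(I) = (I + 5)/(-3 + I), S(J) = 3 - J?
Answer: 14952/11 ≈ 1359.3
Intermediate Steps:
L(I) = (5 + I)/(-3 + I)
X(c, G) = G - 7*c
j = 1380 (j = 60*(2 - 7*(3 - 1*6)) = 60*(2 - 7*(3 - 6)) = 60*(2 - 7*(-3)) = 60*(2 + 21) = 60*23 = 1380)
B = -228/11 (B = ((5 + 14)/(-3 + 14))*(-12) = (19/11)*(-12) = -228/11 ≈ -20.727)
j + B = 1380 - 228/11 = 14952/11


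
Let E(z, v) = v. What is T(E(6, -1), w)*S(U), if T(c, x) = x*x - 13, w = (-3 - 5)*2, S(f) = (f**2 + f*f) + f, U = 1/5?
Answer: 1701/25 ≈ 68.040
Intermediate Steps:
U = 1/5 ≈ 0.20000
S(f) = f + 2*f**2 (S(f) = (f**2 + f**2) + f = 2*f**2 + f = f + 2*f**2)
w = -16 (w = -8*2 = -16)
T(c, x) = -13 + x**2 (T(c, x) = x**2 - 13 = -13 + x**2)
T(E(6, -1), w)*S(U) = (-13 + (-16)**2)*((1 + 2*(1/5))/5) = (-13 + 256)*((1 + 2/5)/5) = 243*((1/5)*(7/5)) = 243*(7/25) = 1701/25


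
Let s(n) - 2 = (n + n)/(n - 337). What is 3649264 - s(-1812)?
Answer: 7842260414/2149 ≈ 3.6493e+6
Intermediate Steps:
s(n) = 2 + 2*n/(-337 + n) (s(n) = 2 + (n + n)/(n - 337) = 2 + (2*n)/(-337 + n) = 2 + 2*n/(-337 + n))
3649264 - s(-1812) = 3649264 - 2*(-337 + 2*(-1812))/(-337 - 1812) = 3649264 - 2*(-337 - 3624)/(-2149) = 3649264 - 2*(-1)*(-3961)/2149 = 3649264 - 1*7922/2149 = 3649264 - 7922/2149 = 7842260414/2149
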